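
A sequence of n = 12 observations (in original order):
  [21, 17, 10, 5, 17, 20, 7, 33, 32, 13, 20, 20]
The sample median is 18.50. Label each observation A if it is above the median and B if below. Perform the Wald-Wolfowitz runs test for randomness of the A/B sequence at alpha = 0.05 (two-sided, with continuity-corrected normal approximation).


Step 1: Compute median = 18.50; label A = above, B = below.
Labels in order: ABBBBABAABAA  (n_A = 6, n_B = 6)
Step 2: Count runs R = 7.
Step 3: Under H0 (random ordering), E[R] = 2*n_A*n_B/(n_A+n_B) + 1 = 2*6*6/12 + 1 = 7.0000.
        Var[R] = 2*n_A*n_B*(2*n_A*n_B - n_A - n_B) / ((n_A+n_B)^2 * (n_A+n_B-1)) = 4320/1584 = 2.7273.
        SD[R] = 1.6514.
Step 4: R = E[R], so z = 0 with no continuity correction.
Step 5: Two-sided p-value via normal approximation = 2*(1 - Phi(|z|)) = 1.000000.
Step 6: alpha = 0.05. fail to reject H0.

R = 7, z = 0.0000, p = 1.000000, fail to reject H0.


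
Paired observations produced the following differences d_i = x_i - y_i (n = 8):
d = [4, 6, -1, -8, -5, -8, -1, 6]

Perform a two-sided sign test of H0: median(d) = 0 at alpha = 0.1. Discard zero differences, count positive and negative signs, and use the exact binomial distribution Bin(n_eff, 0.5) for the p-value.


Step 1: Discard zero differences. Original n = 8; n_eff = number of nonzero differences = 8.
Nonzero differences (with sign): +4, +6, -1, -8, -5, -8, -1, +6
Step 2: Count signs: positive = 3, negative = 5.
Step 3: Under H0: P(positive) = 0.5, so the number of positives S ~ Bin(8, 0.5).
Step 4: Two-sided exact p-value = sum of Bin(8,0.5) probabilities at or below the observed probability = 0.726562.
Step 5: alpha = 0.1. fail to reject H0.

n_eff = 8, pos = 3, neg = 5, p = 0.726562, fail to reject H0.


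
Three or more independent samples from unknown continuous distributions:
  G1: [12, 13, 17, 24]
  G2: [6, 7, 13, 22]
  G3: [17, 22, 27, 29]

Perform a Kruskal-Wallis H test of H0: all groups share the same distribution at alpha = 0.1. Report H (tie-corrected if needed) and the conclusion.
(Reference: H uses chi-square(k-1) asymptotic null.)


Step 1: Combine all N = 12 observations and assign midranks.
sorted (value, group, rank): (6,G2,1), (7,G2,2), (12,G1,3), (13,G1,4.5), (13,G2,4.5), (17,G1,6.5), (17,G3,6.5), (22,G2,8.5), (22,G3,8.5), (24,G1,10), (27,G3,11), (29,G3,12)
Step 2: Sum ranks within each group.
R_1 = 24 (n_1 = 4)
R_2 = 16 (n_2 = 4)
R_3 = 38 (n_3 = 4)
Step 3: H = 12/(N(N+1)) * sum(R_i^2/n_i) - 3(N+1)
     = 12/(12*13) * (24^2/4 + 16^2/4 + 38^2/4) - 3*13
     = 0.076923 * 569 - 39
     = 4.769231.
Step 4: Ties present; correction factor C = 1 - 18/(12^3 - 12) = 0.989510. Corrected H = 4.769231 / 0.989510 = 4.819788.
Step 5: Under H0, H ~ chi^2(2); p-value = 0.089825.
Step 6: alpha = 0.1. reject H0.

H = 4.8198, df = 2, p = 0.089825, reject H0.


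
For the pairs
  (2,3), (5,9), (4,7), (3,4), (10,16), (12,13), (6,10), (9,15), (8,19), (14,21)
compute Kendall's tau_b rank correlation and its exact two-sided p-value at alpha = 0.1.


Step 1: Enumerate the 45 unordered pairs (i,j) with i<j and classify each by sign(x_j-x_i) * sign(y_j-y_i).
  (1,2):dx=+3,dy=+6->C; (1,3):dx=+2,dy=+4->C; (1,4):dx=+1,dy=+1->C; (1,5):dx=+8,dy=+13->C
  (1,6):dx=+10,dy=+10->C; (1,7):dx=+4,dy=+7->C; (1,8):dx=+7,dy=+12->C; (1,9):dx=+6,dy=+16->C
  (1,10):dx=+12,dy=+18->C; (2,3):dx=-1,dy=-2->C; (2,4):dx=-2,dy=-5->C; (2,5):dx=+5,dy=+7->C
  (2,6):dx=+7,dy=+4->C; (2,7):dx=+1,dy=+1->C; (2,8):dx=+4,dy=+6->C; (2,9):dx=+3,dy=+10->C
  (2,10):dx=+9,dy=+12->C; (3,4):dx=-1,dy=-3->C; (3,5):dx=+6,dy=+9->C; (3,6):dx=+8,dy=+6->C
  (3,7):dx=+2,dy=+3->C; (3,8):dx=+5,dy=+8->C; (3,9):dx=+4,dy=+12->C; (3,10):dx=+10,dy=+14->C
  (4,5):dx=+7,dy=+12->C; (4,6):dx=+9,dy=+9->C; (4,7):dx=+3,dy=+6->C; (4,8):dx=+6,dy=+11->C
  (4,9):dx=+5,dy=+15->C; (4,10):dx=+11,dy=+17->C; (5,6):dx=+2,dy=-3->D; (5,7):dx=-4,dy=-6->C
  (5,8):dx=-1,dy=-1->C; (5,9):dx=-2,dy=+3->D; (5,10):dx=+4,dy=+5->C; (6,7):dx=-6,dy=-3->C
  (6,8):dx=-3,dy=+2->D; (6,9):dx=-4,dy=+6->D; (6,10):dx=+2,dy=+8->C; (7,8):dx=+3,dy=+5->C
  (7,9):dx=+2,dy=+9->C; (7,10):dx=+8,dy=+11->C; (8,9):dx=-1,dy=+4->D; (8,10):dx=+5,dy=+6->C
  (9,10):dx=+6,dy=+2->C
Step 2: C = 40, D = 5, total pairs = 45.
Step 3: tau = (C - D)/(n(n-1)/2) = (40 - 5)/45 = 0.777778.
Step 4: Exact two-sided p-value (enumerate n! = 3628800 permutations of y under H0): p = 0.000946.
Step 5: alpha = 0.1. reject H0.

tau_b = 0.7778 (C=40, D=5), p = 0.000946, reject H0.


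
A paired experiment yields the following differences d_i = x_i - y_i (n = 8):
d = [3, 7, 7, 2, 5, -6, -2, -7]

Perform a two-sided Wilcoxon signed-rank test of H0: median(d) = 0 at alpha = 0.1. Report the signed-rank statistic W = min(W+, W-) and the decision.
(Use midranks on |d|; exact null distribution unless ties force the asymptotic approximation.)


Step 1: Drop any zero differences (none here) and take |d_i|.
|d| = [3, 7, 7, 2, 5, 6, 2, 7]
Step 2: Midrank |d_i| (ties get averaged ranks).
ranks: |3|->3, |7|->7, |7|->7, |2|->1.5, |5|->4, |6|->5, |2|->1.5, |7|->7
Step 3: Attach original signs; sum ranks with positive sign and with negative sign.
W+ = 3 + 7 + 7 + 1.5 + 4 = 22.5
W- = 5 + 1.5 + 7 = 13.5
(Check: W+ + W- = 36 should equal n(n+1)/2 = 36.)
Step 4: Test statistic W = min(W+, W-) = 13.5.
Step 5: Ties in |d|, so use the tie-corrected normal approximation.
        E[W] = n(n+1)/4 = 8*9/4 = 18.
        Tie groups: |d|=2 (t=2), |d|=7 (t=3); sum(t^3 - t) = 30.
        Var[W] = n(n+1)(2n+1)/24 - sum(t^3-t)/48 = 1224/24 - 30/48 = 50.375.
        z = (W - E[W]) / sqrt(Var[W]) = (13.5 - 18) / 7.0975 = -0.6340.
        Two-sided p = 2*Phi(z) = 0.526066.
Step 6: alpha = 0.1. fail to reject H0.

W+ = 22.5, W- = 13.5, W = min = 13.5, p = 0.526066, fail to reject H0.


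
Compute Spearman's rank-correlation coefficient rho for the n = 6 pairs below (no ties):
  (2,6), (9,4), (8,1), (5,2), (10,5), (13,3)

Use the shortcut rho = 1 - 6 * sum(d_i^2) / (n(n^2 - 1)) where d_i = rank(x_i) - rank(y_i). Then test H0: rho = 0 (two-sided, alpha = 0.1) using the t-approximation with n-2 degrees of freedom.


Step 1: Rank x and y separately (midranks; no ties here).
rank(x): 2->1, 9->4, 8->3, 5->2, 10->5, 13->6
rank(y): 6->6, 4->4, 1->1, 2->2, 5->5, 3->3
Step 2: d_i = R_x(i) - R_y(i); compute d_i^2.
  (1-6)^2=25, (4-4)^2=0, (3-1)^2=4, (2-2)^2=0, (5-5)^2=0, (6-3)^2=9
sum(d^2) = 38.
Step 3: rho = 1 - 6*38 / (6*(6^2 - 1)) = 1 - 228/210 = -0.085714.
Step 4: Under H0, t = rho * sqrt((n-2)/(1-rho^2)) = -0.1721 ~ t(4).
Step 5: Two-sided p-value from the t-distribution with 4 df = 0.871743.
Step 6: alpha = 0.1. fail to reject H0.

rho = -0.0857, p = 0.871743, fail to reject H0 at alpha = 0.1.


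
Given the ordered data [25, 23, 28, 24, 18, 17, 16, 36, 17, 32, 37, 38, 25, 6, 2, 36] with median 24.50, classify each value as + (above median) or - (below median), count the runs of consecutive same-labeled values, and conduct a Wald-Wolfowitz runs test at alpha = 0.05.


Step 1: Compute median = 24.50; label A = above, B = below.
Labels in order: ABABBBBABAAAABBA  (n_A = 8, n_B = 8)
Step 2: Count runs R = 9.
Step 3: Under H0 (random ordering), E[R] = 2*n_A*n_B/(n_A+n_B) + 1 = 2*8*8/16 + 1 = 9.0000.
        Var[R] = 2*n_A*n_B*(2*n_A*n_B - n_A - n_B) / ((n_A+n_B)^2 * (n_A+n_B-1)) = 14336/3840 = 3.7333.
        SD[R] = 1.9322.
Step 4: R = E[R], so z = 0 with no continuity correction.
Step 5: Two-sided p-value via normal approximation = 2*(1 - Phi(|z|)) = 1.000000.
Step 6: alpha = 0.05. fail to reject H0.

R = 9, z = 0.0000, p = 1.000000, fail to reject H0.


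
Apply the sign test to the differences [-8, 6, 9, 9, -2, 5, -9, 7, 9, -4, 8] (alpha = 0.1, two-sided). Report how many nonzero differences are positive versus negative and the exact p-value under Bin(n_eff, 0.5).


Step 1: Discard zero differences. Original n = 11; n_eff = number of nonzero differences = 11.
Nonzero differences (with sign): -8, +6, +9, +9, -2, +5, -9, +7, +9, -4, +8
Step 2: Count signs: positive = 7, negative = 4.
Step 3: Under H0: P(positive) = 0.5, so the number of positives S ~ Bin(11, 0.5).
Step 4: Two-sided exact p-value = sum of Bin(11,0.5) probabilities at or below the observed probability = 0.548828.
Step 5: alpha = 0.1. fail to reject H0.

n_eff = 11, pos = 7, neg = 4, p = 0.548828, fail to reject H0.


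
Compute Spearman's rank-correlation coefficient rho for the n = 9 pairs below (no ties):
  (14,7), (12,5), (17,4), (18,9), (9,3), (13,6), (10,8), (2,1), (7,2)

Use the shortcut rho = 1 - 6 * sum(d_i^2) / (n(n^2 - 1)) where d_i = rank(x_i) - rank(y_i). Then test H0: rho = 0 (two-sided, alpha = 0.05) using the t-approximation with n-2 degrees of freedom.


Step 1: Rank x and y separately (midranks; no ties here).
rank(x): 14->7, 12->5, 17->8, 18->9, 9->3, 13->6, 10->4, 2->1, 7->2
rank(y): 7->7, 5->5, 4->4, 9->9, 3->3, 6->6, 8->8, 1->1, 2->2
Step 2: d_i = R_x(i) - R_y(i); compute d_i^2.
  (7-7)^2=0, (5-5)^2=0, (8-4)^2=16, (9-9)^2=0, (3-3)^2=0, (6-6)^2=0, (4-8)^2=16, (1-1)^2=0, (2-2)^2=0
sum(d^2) = 32.
Step 3: rho = 1 - 6*32 / (9*(9^2 - 1)) = 1 - 192/720 = 0.733333.
Step 4: Under H0, t = rho * sqrt((n-2)/(1-rho^2)) = 2.8538 ~ t(7).
Step 5: Two-sided p-value from the t-distribution with 7 df = 0.024554.
Step 6: alpha = 0.05. reject H0.

rho = 0.7333, p = 0.024554, reject H0 at alpha = 0.05.


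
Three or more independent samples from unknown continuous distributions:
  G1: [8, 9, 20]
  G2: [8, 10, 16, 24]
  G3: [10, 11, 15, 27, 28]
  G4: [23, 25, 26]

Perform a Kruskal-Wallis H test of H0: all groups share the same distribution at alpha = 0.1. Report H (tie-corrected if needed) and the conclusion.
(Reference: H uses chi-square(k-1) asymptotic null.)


Step 1: Combine all N = 15 observations and assign midranks.
sorted (value, group, rank): (8,G1,1.5), (8,G2,1.5), (9,G1,3), (10,G2,4.5), (10,G3,4.5), (11,G3,6), (15,G3,7), (16,G2,8), (20,G1,9), (23,G4,10), (24,G2,11), (25,G4,12), (26,G4,13), (27,G3,14), (28,G3,15)
Step 2: Sum ranks within each group.
R_1 = 13.5 (n_1 = 3)
R_2 = 25 (n_2 = 4)
R_3 = 46.5 (n_3 = 5)
R_4 = 35 (n_4 = 3)
Step 3: H = 12/(N(N+1)) * sum(R_i^2/n_i) - 3(N+1)
     = 12/(15*16) * (13.5^2/3 + 25^2/4 + 46.5^2/5 + 35^2/3) - 3*16
     = 0.050000 * 1057.78 - 48
     = 4.889167.
Step 4: Ties present; correction factor C = 1 - 12/(15^3 - 15) = 0.996429. Corrected H = 4.889167 / 0.996429 = 4.906691.
Step 5: Under H0, H ~ chi^2(3); p-value = 0.178759.
Step 6: alpha = 0.1. fail to reject H0.

H = 4.9067, df = 3, p = 0.178759, fail to reject H0.


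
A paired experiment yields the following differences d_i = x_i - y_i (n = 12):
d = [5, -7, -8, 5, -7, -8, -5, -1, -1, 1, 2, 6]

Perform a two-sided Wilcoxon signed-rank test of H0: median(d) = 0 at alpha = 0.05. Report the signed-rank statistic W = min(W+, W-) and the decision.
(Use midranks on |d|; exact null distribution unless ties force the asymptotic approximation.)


Step 1: Drop any zero differences (none here) and take |d_i|.
|d| = [5, 7, 8, 5, 7, 8, 5, 1, 1, 1, 2, 6]
Step 2: Midrank |d_i| (ties get averaged ranks).
ranks: |5|->6, |7|->9.5, |8|->11.5, |5|->6, |7|->9.5, |8|->11.5, |5|->6, |1|->2, |1|->2, |1|->2, |2|->4, |6|->8
Step 3: Attach original signs; sum ranks with positive sign and with negative sign.
W+ = 6 + 6 + 2 + 4 + 8 = 26
W- = 9.5 + 11.5 + 9.5 + 11.5 + 6 + 2 + 2 = 52
(Check: W+ + W- = 78 should equal n(n+1)/2 = 78.)
Step 4: Test statistic W = min(W+, W-) = 26.
Step 5: Ties in |d|, so use the tie-corrected normal approximation.
        E[W] = n(n+1)/4 = 12*13/4 = 39.
        Tie groups: |d|=1 (t=3), |d|=5 (t=3), |d|=7 (t=2), |d|=8 (t=2); sum(t^3 - t) = 60.
        Var[W] = n(n+1)(2n+1)/24 - sum(t^3-t)/48 = 3900/24 - 60/48 = 161.25.
        z = (W - E[W]) / sqrt(Var[W]) = (26 - 39) / 12.6984 = -1.0237.
        Two-sided p = 2*Phi(z) = 0.305954.
Step 6: alpha = 0.05. fail to reject H0.

W+ = 26, W- = 52, W = min = 26, p = 0.305954, fail to reject H0.


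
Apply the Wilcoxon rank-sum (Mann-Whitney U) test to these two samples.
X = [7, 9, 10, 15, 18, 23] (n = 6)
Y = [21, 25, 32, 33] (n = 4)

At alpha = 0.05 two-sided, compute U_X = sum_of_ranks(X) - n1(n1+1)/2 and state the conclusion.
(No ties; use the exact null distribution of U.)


Step 1: Combine and sort all 10 observations; assign midranks.
sorted (value, group): (7,X), (9,X), (10,X), (15,X), (18,X), (21,Y), (23,X), (25,Y), (32,Y), (33,Y)
ranks: 7->1, 9->2, 10->3, 15->4, 18->5, 21->6, 23->7, 25->8, 32->9, 33->10
Step 2: Rank sum for X: R1 = 1 + 2 + 3 + 4 + 5 + 7 = 22.
Step 3: U_X = R1 - n1(n1+1)/2 = 22 - 6*7/2 = 22 - 21 = 1.
       U_Y = n1*n2 - U_X = 24 - 1 = 23.
Step 4: No ties, so the exact null distribution of U (based on enumerating the C(10,6) = 210 equally likely rank assignments) gives the two-sided p-value.
Step 5: p-value = 0.019048; compare to alpha = 0.05. reject H0.

U_X = 1, p = 0.019048, reject H0 at alpha = 0.05.


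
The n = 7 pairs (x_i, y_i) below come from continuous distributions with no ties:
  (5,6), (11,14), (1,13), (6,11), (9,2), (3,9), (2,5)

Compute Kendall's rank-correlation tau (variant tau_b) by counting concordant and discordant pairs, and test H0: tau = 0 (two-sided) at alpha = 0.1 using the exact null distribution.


Step 1: Enumerate the 21 unordered pairs (i,j) with i<j and classify each by sign(x_j-x_i) * sign(y_j-y_i).
  (1,2):dx=+6,dy=+8->C; (1,3):dx=-4,dy=+7->D; (1,4):dx=+1,dy=+5->C; (1,5):dx=+4,dy=-4->D
  (1,6):dx=-2,dy=+3->D; (1,7):dx=-3,dy=-1->C; (2,3):dx=-10,dy=-1->C; (2,4):dx=-5,dy=-3->C
  (2,5):dx=-2,dy=-12->C; (2,6):dx=-8,dy=-5->C; (2,7):dx=-9,dy=-9->C; (3,4):dx=+5,dy=-2->D
  (3,5):dx=+8,dy=-11->D; (3,6):dx=+2,dy=-4->D; (3,7):dx=+1,dy=-8->D; (4,5):dx=+3,dy=-9->D
  (4,6):dx=-3,dy=-2->C; (4,7):dx=-4,dy=-6->C; (5,6):dx=-6,dy=+7->D; (5,7):dx=-7,dy=+3->D
  (6,7):dx=-1,dy=-4->C
Step 2: C = 11, D = 10, total pairs = 21.
Step 3: tau = (C - D)/(n(n-1)/2) = (11 - 10)/21 = 0.047619.
Step 4: Exact two-sided p-value (enumerate n! = 5040 permutations of y under H0): p = 1.000000.
Step 5: alpha = 0.1. fail to reject H0.

tau_b = 0.0476 (C=11, D=10), p = 1.000000, fail to reject H0.


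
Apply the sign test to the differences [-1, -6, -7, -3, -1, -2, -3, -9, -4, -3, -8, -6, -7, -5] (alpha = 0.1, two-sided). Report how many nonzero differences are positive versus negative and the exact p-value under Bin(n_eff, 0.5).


Step 1: Discard zero differences. Original n = 14; n_eff = number of nonzero differences = 14.
Nonzero differences (with sign): -1, -6, -7, -3, -1, -2, -3, -9, -4, -3, -8, -6, -7, -5
Step 2: Count signs: positive = 0, negative = 14.
Step 3: Under H0: P(positive) = 0.5, so the number of positives S ~ Bin(14, 0.5).
Step 4: Two-sided exact p-value = sum of Bin(14,0.5) probabilities at or below the observed probability = 0.000122.
Step 5: alpha = 0.1. reject H0.

n_eff = 14, pos = 0, neg = 14, p = 0.000122, reject H0.


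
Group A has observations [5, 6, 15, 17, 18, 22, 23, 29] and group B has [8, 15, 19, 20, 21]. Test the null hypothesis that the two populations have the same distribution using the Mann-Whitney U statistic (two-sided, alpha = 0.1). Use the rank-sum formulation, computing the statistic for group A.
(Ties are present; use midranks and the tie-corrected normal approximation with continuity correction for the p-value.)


Step 1: Combine and sort all 13 observations; assign midranks.
sorted (value, group): (5,X), (6,X), (8,Y), (15,X), (15,Y), (17,X), (18,X), (19,Y), (20,Y), (21,Y), (22,X), (23,X), (29,X)
ranks: 5->1, 6->2, 8->3, 15->4.5, 15->4.5, 17->6, 18->7, 19->8, 20->9, 21->10, 22->11, 23->12, 29->13
Step 2: Rank sum for X: R1 = 1 + 2 + 4.5 + 6 + 7 + 11 + 12 + 13 = 56.5.
Step 3: U_X = R1 - n1(n1+1)/2 = 56.5 - 8*9/2 = 56.5 - 36 = 20.5.
       U_Y = n1*n2 - U_X = 40 - 20.5 = 19.5.
Step 4: Ties are present, so use the tie-corrected normal approximation (with continuity correction) for the p-value.
Step 5: p-value = 1.000000; compare to alpha = 0.1. fail to reject H0.

U_X = 20.5, p = 1.000000, fail to reject H0 at alpha = 0.1.


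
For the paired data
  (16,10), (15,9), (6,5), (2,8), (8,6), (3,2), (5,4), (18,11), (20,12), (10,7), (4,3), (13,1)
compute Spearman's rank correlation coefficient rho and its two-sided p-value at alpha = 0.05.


Step 1: Rank x and y separately (midranks; no ties here).
rank(x): 16->10, 15->9, 6->5, 2->1, 8->6, 3->2, 5->4, 18->11, 20->12, 10->7, 4->3, 13->8
rank(y): 10->10, 9->9, 5->5, 8->8, 6->6, 2->2, 4->4, 11->11, 12->12, 7->7, 3->3, 1->1
Step 2: d_i = R_x(i) - R_y(i); compute d_i^2.
  (10-10)^2=0, (9-9)^2=0, (5-5)^2=0, (1-8)^2=49, (6-6)^2=0, (2-2)^2=0, (4-4)^2=0, (11-11)^2=0, (12-12)^2=0, (7-7)^2=0, (3-3)^2=0, (8-1)^2=49
sum(d^2) = 98.
Step 3: rho = 1 - 6*98 / (12*(12^2 - 1)) = 1 - 588/1716 = 0.657343.
Step 4: Under H0, t = rho * sqrt((n-2)/(1-rho^2)) = 2.7584 ~ t(10).
Step 5: Two-sided p-value from the t-distribution with 10 df = 0.020185.
Step 6: alpha = 0.05. reject H0.

rho = 0.6573, p = 0.020185, reject H0 at alpha = 0.05.


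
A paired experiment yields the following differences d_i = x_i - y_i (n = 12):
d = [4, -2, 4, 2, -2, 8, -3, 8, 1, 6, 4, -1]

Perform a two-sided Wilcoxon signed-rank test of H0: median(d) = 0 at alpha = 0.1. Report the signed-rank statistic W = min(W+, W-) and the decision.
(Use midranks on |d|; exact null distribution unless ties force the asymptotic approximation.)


Step 1: Drop any zero differences (none here) and take |d_i|.
|d| = [4, 2, 4, 2, 2, 8, 3, 8, 1, 6, 4, 1]
Step 2: Midrank |d_i| (ties get averaged ranks).
ranks: |4|->8, |2|->4, |4|->8, |2|->4, |2|->4, |8|->11.5, |3|->6, |8|->11.5, |1|->1.5, |6|->10, |4|->8, |1|->1.5
Step 3: Attach original signs; sum ranks with positive sign and with negative sign.
W+ = 8 + 8 + 4 + 11.5 + 11.5 + 1.5 + 10 + 8 = 62.5
W- = 4 + 4 + 6 + 1.5 = 15.5
(Check: W+ + W- = 78 should equal n(n+1)/2 = 78.)
Step 4: Test statistic W = min(W+, W-) = 15.5.
Step 5: Ties in |d|, so use the tie-corrected normal approximation.
        E[W] = n(n+1)/4 = 12*13/4 = 39.
        Tie groups: |d|=1 (t=2), |d|=2 (t=3), |d|=4 (t=3), |d|=8 (t=2); sum(t^3 - t) = 60.
        Var[W] = n(n+1)(2n+1)/24 - sum(t^3-t)/48 = 3900/24 - 60/48 = 161.25.
        z = (W - E[W]) / sqrt(Var[W]) = (15.5 - 39) / 12.6984 = -1.8506.
        Two-sided p = 2*Phi(z) = 0.064224.
Step 6: alpha = 0.1. reject H0.

W+ = 62.5, W- = 15.5, W = min = 15.5, p = 0.064224, reject H0.


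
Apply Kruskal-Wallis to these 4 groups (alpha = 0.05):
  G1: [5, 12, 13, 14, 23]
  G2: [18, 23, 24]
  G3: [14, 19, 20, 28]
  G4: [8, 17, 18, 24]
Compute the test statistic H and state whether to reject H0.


Step 1: Combine all N = 16 observations and assign midranks.
sorted (value, group, rank): (5,G1,1), (8,G4,2), (12,G1,3), (13,G1,4), (14,G1,5.5), (14,G3,5.5), (17,G4,7), (18,G2,8.5), (18,G4,8.5), (19,G3,10), (20,G3,11), (23,G1,12.5), (23,G2,12.5), (24,G2,14.5), (24,G4,14.5), (28,G3,16)
Step 2: Sum ranks within each group.
R_1 = 26 (n_1 = 5)
R_2 = 35.5 (n_2 = 3)
R_3 = 42.5 (n_3 = 4)
R_4 = 32 (n_4 = 4)
Step 3: H = 12/(N(N+1)) * sum(R_i^2/n_i) - 3(N+1)
     = 12/(16*17) * (26^2/5 + 35.5^2/3 + 42.5^2/4 + 32^2/4) - 3*17
     = 0.044118 * 1262.85 - 51
     = 4.713787.
Step 4: Ties present; correction factor C = 1 - 24/(16^3 - 16) = 0.994118. Corrected H = 4.713787 / 0.994118 = 4.741679.
Step 5: Under H0, H ~ chi^2(3); p-value = 0.191720.
Step 6: alpha = 0.05. fail to reject H0.

H = 4.7417, df = 3, p = 0.191720, fail to reject H0.


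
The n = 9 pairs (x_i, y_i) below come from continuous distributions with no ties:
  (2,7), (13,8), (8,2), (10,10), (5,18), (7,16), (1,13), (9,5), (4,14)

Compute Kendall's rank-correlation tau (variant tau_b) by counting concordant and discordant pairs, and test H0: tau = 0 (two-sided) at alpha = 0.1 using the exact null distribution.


Step 1: Enumerate the 36 unordered pairs (i,j) with i<j and classify each by sign(x_j-x_i) * sign(y_j-y_i).
  (1,2):dx=+11,dy=+1->C; (1,3):dx=+6,dy=-5->D; (1,4):dx=+8,dy=+3->C; (1,5):dx=+3,dy=+11->C
  (1,6):dx=+5,dy=+9->C; (1,7):dx=-1,dy=+6->D; (1,8):dx=+7,dy=-2->D; (1,9):dx=+2,dy=+7->C
  (2,3):dx=-5,dy=-6->C; (2,4):dx=-3,dy=+2->D; (2,5):dx=-8,dy=+10->D; (2,6):dx=-6,dy=+8->D
  (2,7):dx=-12,dy=+5->D; (2,8):dx=-4,dy=-3->C; (2,9):dx=-9,dy=+6->D; (3,4):dx=+2,dy=+8->C
  (3,5):dx=-3,dy=+16->D; (3,6):dx=-1,dy=+14->D; (3,7):dx=-7,dy=+11->D; (3,8):dx=+1,dy=+3->C
  (3,9):dx=-4,dy=+12->D; (4,5):dx=-5,dy=+8->D; (4,6):dx=-3,dy=+6->D; (4,7):dx=-9,dy=+3->D
  (4,8):dx=-1,dy=-5->C; (4,9):dx=-6,dy=+4->D; (5,6):dx=+2,dy=-2->D; (5,7):dx=-4,dy=-5->C
  (5,8):dx=+4,dy=-13->D; (5,9):dx=-1,dy=-4->C; (6,7):dx=-6,dy=-3->C; (6,8):dx=+2,dy=-11->D
  (6,9):dx=-3,dy=-2->C; (7,8):dx=+8,dy=-8->D; (7,9):dx=+3,dy=+1->C; (8,9):dx=-5,dy=+9->D
Step 2: C = 15, D = 21, total pairs = 36.
Step 3: tau = (C - D)/(n(n-1)/2) = (15 - 21)/36 = -0.166667.
Step 4: Exact two-sided p-value (enumerate n! = 362880 permutations of y under H0): p = 0.612202.
Step 5: alpha = 0.1. fail to reject H0.

tau_b = -0.1667 (C=15, D=21), p = 0.612202, fail to reject H0.


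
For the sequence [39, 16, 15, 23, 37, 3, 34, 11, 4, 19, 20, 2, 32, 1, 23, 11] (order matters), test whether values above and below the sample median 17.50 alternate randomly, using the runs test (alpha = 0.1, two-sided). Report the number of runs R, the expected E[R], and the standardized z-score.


Step 1: Compute median = 17.50; label A = above, B = below.
Labels in order: ABBAABABBAABABAB  (n_A = 8, n_B = 8)
Step 2: Count runs R = 12.
Step 3: Under H0 (random ordering), E[R] = 2*n_A*n_B/(n_A+n_B) + 1 = 2*8*8/16 + 1 = 9.0000.
        Var[R] = 2*n_A*n_B*(2*n_A*n_B - n_A - n_B) / ((n_A+n_B)^2 * (n_A+n_B-1)) = 14336/3840 = 3.7333.
        SD[R] = 1.9322.
Step 4: Continuity-corrected z = (R - 0.5 - E[R]) / SD[R] = (12 - 0.5 - 9.0000) / 1.9322 = 1.2939.
Step 5: Two-sided p-value via normal approximation = 2*(1 - Phi(|z|)) = 0.195709.
Step 6: alpha = 0.1. fail to reject H0.

R = 12, z = 1.2939, p = 0.195709, fail to reject H0.


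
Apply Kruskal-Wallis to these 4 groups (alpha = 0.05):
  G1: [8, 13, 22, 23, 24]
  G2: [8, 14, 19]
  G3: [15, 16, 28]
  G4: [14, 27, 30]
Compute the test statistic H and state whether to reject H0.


Step 1: Combine all N = 14 observations and assign midranks.
sorted (value, group, rank): (8,G1,1.5), (8,G2,1.5), (13,G1,3), (14,G2,4.5), (14,G4,4.5), (15,G3,6), (16,G3,7), (19,G2,8), (22,G1,9), (23,G1,10), (24,G1,11), (27,G4,12), (28,G3,13), (30,G4,14)
Step 2: Sum ranks within each group.
R_1 = 34.5 (n_1 = 5)
R_2 = 14 (n_2 = 3)
R_3 = 26 (n_3 = 3)
R_4 = 30.5 (n_4 = 3)
Step 3: H = 12/(N(N+1)) * sum(R_i^2/n_i) - 3(N+1)
     = 12/(14*15) * (34.5^2/5 + 14^2/3 + 26^2/3 + 30.5^2/3) - 3*15
     = 0.057143 * 838.8 - 45
     = 2.931429.
Step 4: Ties present; correction factor C = 1 - 12/(14^3 - 14) = 0.995604. Corrected H = 2.931429 / 0.995604 = 2.944371.
Step 5: Under H0, H ~ chi^2(3); p-value = 0.400282.
Step 6: alpha = 0.05. fail to reject H0.

H = 2.9444, df = 3, p = 0.400282, fail to reject H0.


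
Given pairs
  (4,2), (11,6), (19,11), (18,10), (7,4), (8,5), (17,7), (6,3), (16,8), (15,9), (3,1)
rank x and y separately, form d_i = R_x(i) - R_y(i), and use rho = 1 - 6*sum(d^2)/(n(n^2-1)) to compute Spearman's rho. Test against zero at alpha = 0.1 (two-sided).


Step 1: Rank x and y separately (midranks; no ties here).
rank(x): 4->2, 11->6, 19->11, 18->10, 7->4, 8->5, 17->9, 6->3, 16->8, 15->7, 3->1
rank(y): 2->2, 6->6, 11->11, 10->10, 4->4, 5->5, 7->7, 3->3, 8->8, 9->9, 1->1
Step 2: d_i = R_x(i) - R_y(i); compute d_i^2.
  (2-2)^2=0, (6-6)^2=0, (11-11)^2=0, (10-10)^2=0, (4-4)^2=0, (5-5)^2=0, (9-7)^2=4, (3-3)^2=0, (8-8)^2=0, (7-9)^2=4, (1-1)^2=0
sum(d^2) = 8.
Step 3: rho = 1 - 6*8 / (11*(11^2 - 1)) = 1 - 48/1320 = 0.963636.
Step 4: Under H0, t = rho * sqrt((n-2)/(1-rho^2)) = 10.8186 ~ t(9).
Step 5: Two-sided p-value from the t-distribution with 9 df = 0.000002.
Step 6: alpha = 0.1. reject H0.

rho = 0.9636, p = 0.000002, reject H0 at alpha = 0.1.


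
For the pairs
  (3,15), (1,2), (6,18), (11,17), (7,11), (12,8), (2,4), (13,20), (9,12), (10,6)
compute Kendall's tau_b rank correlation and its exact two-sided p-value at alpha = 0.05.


Step 1: Enumerate the 45 unordered pairs (i,j) with i<j and classify each by sign(x_j-x_i) * sign(y_j-y_i).
  (1,2):dx=-2,dy=-13->C; (1,3):dx=+3,dy=+3->C; (1,4):dx=+8,dy=+2->C; (1,5):dx=+4,dy=-4->D
  (1,6):dx=+9,dy=-7->D; (1,7):dx=-1,dy=-11->C; (1,8):dx=+10,dy=+5->C; (1,9):dx=+6,dy=-3->D
  (1,10):dx=+7,dy=-9->D; (2,3):dx=+5,dy=+16->C; (2,4):dx=+10,dy=+15->C; (2,5):dx=+6,dy=+9->C
  (2,6):dx=+11,dy=+6->C; (2,7):dx=+1,dy=+2->C; (2,8):dx=+12,dy=+18->C; (2,9):dx=+8,dy=+10->C
  (2,10):dx=+9,dy=+4->C; (3,4):dx=+5,dy=-1->D; (3,5):dx=+1,dy=-7->D; (3,6):dx=+6,dy=-10->D
  (3,7):dx=-4,dy=-14->C; (3,8):dx=+7,dy=+2->C; (3,9):dx=+3,dy=-6->D; (3,10):dx=+4,dy=-12->D
  (4,5):dx=-4,dy=-6->C; (4,6):dx=+1,dy=-9->D; (4,7):dx=-9,dy=-13->C; (4,8):dx=+2,dy=+3->C
  (4,9):dx=-2,dy=-5->C; (4,10):dx=-1,dy=-11->C; (5,6):dx=+5,dy=-3->D; (5,7):dx=-5,dy=-7->C
  (5,8):dx=+6,dy=+9->C; (5,9):dx=+2,dy=+1->C; (5,10):dx=+3,dy=-5->D; (6,7):dx=-10,dy=-4->C
  (6,8):dx=+1,dy=+12->C; (6,9):dx=-3,dy=+4->D; (6,10):dx=-2,dy=-2->C; (7,8):dx=+11,dy=+16->C
  (7,9):dx=+7,dy=+8->C; (7,10):dx=+8,dy=+2->C; (8,9):dx=-4,dy=-8->C; (8,10):dx=-3,dy=-14->C
  (9,10):dx=+1,dy=-6->D
Step 2: C = 31, D = 14, total pairs = 45.
Step 3: tau = (C - D)/(n(n-1)/2) = (31 - 14)/45 = 0.377778.
Step 4: Exact two-sided p-value (enumerate n! = 3628800 permutations of y under H0): p = 0.155742.
Step 5: alpha = 0.05. fail to reject H0.

tau_b = 0.3778 (C=31, D=14), p = 0.155742, fail to reject H0.


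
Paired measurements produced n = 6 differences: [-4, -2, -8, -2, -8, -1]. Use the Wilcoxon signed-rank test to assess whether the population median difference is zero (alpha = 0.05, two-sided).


Step 1: Drop any zero differences (none here) and take |d_i|.
|d| = [4, 2, 8, 2, 8, 1]
Step 2: Midrank |d_i| (ties get averaged ranks).
ranks: |4|->4, |2|->2.5, |8|->5.5, |2|->2.5, |8|->5.5, |1|->1
Step 3: Attach original signs; sum ranks with positive sign and with negative sign.
W+ = 0 = 0
W- = 4 + 2.5 + 5.5 + 2.5 + 5.5 + 1 = 21
(Check: W+ + W- = 21 should equal n(n+1)/2 = 21.)
Step 4: Test statistic W = min(W+, W-) = 0.
Step 5: Ties in |d|, so use the tie-corrected normal approximation.
        E[W] = n(n+1)/4 = 6*7/4 = 10.5.
        Tie groups: |d|=2 (t=2), |d|=8 (t=2); sum(t^3 - t) = 12.
        Var[W] = n(n+1)(2n+1)/24 - sum(t^3-t)/48 = 546/24 - 12/48 = 22.5.
        z = (W - E[W]) / sqrt(Var[W]) = (0 - 10.5) / 4.7434 = -2.2136.
        Two-sided p = 2*Phi(z) = 0.026857.
Step 6: alpha = 0.05. reject H0.

W+ = 0, W- = 21, W = min = 0, p = 0.026857, reject H0.


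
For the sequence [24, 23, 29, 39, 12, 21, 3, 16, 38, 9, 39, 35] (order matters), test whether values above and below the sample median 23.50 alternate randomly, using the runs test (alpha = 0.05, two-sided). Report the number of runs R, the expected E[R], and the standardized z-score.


Step 1: Compute median = 23.50; label A = above, B = below.
Labels in order: ABAABBBBABAA  (n_A = 6, n_B = 6)
Step 2: Count runs R = 7.
Step 3: Under H0 (random ordering), E[R] = 2*n_A*n_B/(n_A+n_B) + 1 = 2*6*6/12 + 1 = 7.0000.
        Var[R] = 2*n_A*n_B*(2*n_A*n_B - n_A - n_B) / ((n_A+n_B)^2 * (n_A+n_B-1)) = 4320/1584 = 2.7273.
        SD[R] = 1.6514.
Step 4: R = E[R], so z = 0 with no continuity correction.
Step 5: Two-sided p-value via normal approximation = 2*(1 - Phi(|z|)) = 1.000000.
Step 6: alpha = 0.05. fail to reject H0.

R = 7, z = 0.0000, p = 1.000000, fail to reject H0.


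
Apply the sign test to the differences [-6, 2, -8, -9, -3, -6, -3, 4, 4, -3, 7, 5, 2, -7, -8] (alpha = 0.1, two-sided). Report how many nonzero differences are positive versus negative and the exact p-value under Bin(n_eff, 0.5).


Step 1: Discard zero differences. Original n = 15; n_eff = number of nonzero differences = 15.
Nonzero differences (with sign): -6, +2, -8, -9, -3, -6, -3, +4, +4, -3, +7, +5, +2, -7, -8
Step 2: Count signs: positive = 6, negative = 9.
Step 3: Under H0: P(positive) = 0.5, so the number of positives S ~ Bin(15, 0.5).
Step 4: Two-sided exact p-value = sum of Bin(15,0.5) probabilities at or below the observed probability = 0.607239.
Step 5: alpha = 0.1. fail to reject H0.

n_eff = 15, pos = 6, neg = 9, p = 0.607239, fail to reject H0.


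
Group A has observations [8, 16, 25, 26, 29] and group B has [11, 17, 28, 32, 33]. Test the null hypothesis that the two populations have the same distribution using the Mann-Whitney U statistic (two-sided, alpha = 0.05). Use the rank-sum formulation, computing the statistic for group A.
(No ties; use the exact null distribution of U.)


Step 1: Combine and sort all 10 observations; assign midranks.
sorted (value, group): (8,X), (11,Y), (16,X), (17,Y), (25,X), (26,X), (28,Y), (29,X), (32,Y), (33,Y)
ranks: 8->1, 11->2, 16->3, 17->4, 25->5, 26->6, 28->7, 29->8, 32->9, 33->10
Step 2: Rank sum for X: R1 = 1 + 3 + 5 + 6 + 8 = 23.
Step 3: U_X = R1 - n1(n1+1)/2 = 23 - 5*6/2 = 23 - 15 = 8.
       U_Y = n1*n2 - U_X = 25 - 8 = 17.
Step 4: No ties, so the exact null distribution of U (based on enumerating the C(10,5) = 252 equally likely rank assignments) gives the two-sided p-value.
Step 5: p-value = 0.420635; compare to alpha = 0.05. fail to reject H0.

U_X = 8, p = 0.420635, fail to reject H0 at alpha = 0.05.


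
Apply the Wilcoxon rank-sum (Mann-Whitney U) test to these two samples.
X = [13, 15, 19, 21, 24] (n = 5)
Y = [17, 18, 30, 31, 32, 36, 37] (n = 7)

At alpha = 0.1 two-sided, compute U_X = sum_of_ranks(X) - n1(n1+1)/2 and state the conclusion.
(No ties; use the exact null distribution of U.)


Step 1: Combine and sort all 12 observations; assign midranks.
sorted (value, group): (13,X), (15,X), (17,Y), (18,Y), (19,X), (21,X), (24,X), (30,Y), (31,Y), (32,Y), (36,Y), (37,Y)
ranks: 13->1, 15->2, 17->3, 18->4, 19->5, 21->6, 24->7, 30->8, 31->9, 32->10, 36->11, 37->12
Step 2: Rank sum for X: R1 = 1 + 2 + 5 + 6 + 7 = 21.
Step 3: U_X = R1 - n1(n1+1)/2 = 21 - 5*6/2 = 21 - 15 = 6.
       U_Y = n1*n2 - U_X = 35 - 6 = 29.
Step 4: No ties, so the exact null distribution of U (based on enumerating the C(12,5) = 792 equally likely rank assignments) gives the two-sided p-value.
Step 5: p-value = 0.073232; compare to alpha = 0.1. reject H0.

U_X = 6, p = 0.073232, reject H0 at alpha = 0.1.


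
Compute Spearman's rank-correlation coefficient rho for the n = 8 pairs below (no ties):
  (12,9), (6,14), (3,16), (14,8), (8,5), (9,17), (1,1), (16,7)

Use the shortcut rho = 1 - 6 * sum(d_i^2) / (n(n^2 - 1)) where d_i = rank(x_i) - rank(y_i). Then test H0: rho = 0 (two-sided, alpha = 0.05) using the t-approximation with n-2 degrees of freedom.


Step 1: Rank x and y separately (midranks; no ties here).
rank(x): 12->6, 6->3, 3->2, 14->7, 8->4, 9->5, 1->1, 16->8
rank(y): 9->5, 14->6, 16->7, 8->4, 5->2, 17->8, 1->1, 7->3
Step 2: d_i = R_x(i) - R_y(i); compute d_i^2.
  (6-5)^2=1, (3-6)^2=9, (2-7)^2=25, (7-4)^2=9, (4-2)^2=4, (5-8)^2=9, (1-1)^2=0, (8-3)^2=25
sum(d^2) = 82.
Step 3: rho = 1 - 6*82 / (8*(8^2 - 1)) = 1 - 492/504 = 0.023810.
Step 4: Under H0, t = rho * sqrt((n-2)/(1-rho^2)) = 0.0583 ~ t(6).
Step 5: Two-sided p-value from the t-distribution with 6 df = 0.955374.
Step 6: alpha = 0.05. fail to reject H0.

rho = 0.0238, p = 0.955374, fail to reject H0 at alpha = 0.05.


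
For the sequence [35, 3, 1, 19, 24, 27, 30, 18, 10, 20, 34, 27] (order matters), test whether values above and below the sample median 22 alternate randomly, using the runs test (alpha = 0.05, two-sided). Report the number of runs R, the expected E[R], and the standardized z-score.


Step 1: Compute median = 22; label A = above, B = below.
Labels in order: ABBBAAABBBAA  (n_A = 6, n_B = 6)
Step 2: Count runs R = 5.
Step 3: Under H0 (random ordering), E[R] = 2*n_A*n_B/(n_A+n_B) + 1 = 2*6*6/12 + 1 = 7.0000.
        Var[R] = 2*n_A*n_B*(2*n_A*n_B - n_A - n_B) / ((n_A+n_B)^2 * (n_A+n_B-1)) = 4320/1584 = 2.7273.
        SD[R] = 1.6514.
Step 4: Continuity-corrected z = (R + 0.5 - E[R]) / SD[R] = (5 + 0.5 - 7.0000) / 1.6514 = -0.9083.
Step 5: Two-sided p-value via normal approximation = 2*(1 - Phi(|z|)) = 0.363722.
Step 6: alpha = 0.05. fail to reject H0.

R = 5, z = -0.9083, p = 0.363722, fail to reject H0.


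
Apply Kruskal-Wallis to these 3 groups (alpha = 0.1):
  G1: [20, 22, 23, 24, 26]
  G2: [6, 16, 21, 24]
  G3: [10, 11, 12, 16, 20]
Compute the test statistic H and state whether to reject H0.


Step 1: Combine all N = 14 observations and assign midranks.
sorted (value, group, rank): (6,G2,1), (10,G3,2), (11,G3,3), (12,G3,4), (16,G2,5.5), (16,G3,5.5), (20,G1,7.5), (20,G3,7.5), (21,G2,9), (22,G1,10), (23,G1,11), (24,G1,12.5), (24,G2,12.5), (26,G1,14)
Step 2: Sum ranks within each group.
R_1 = 55 (n_1 = 5)
R_2 = 28 (n_2 = 4)
R_3 = 22 (n_3 = 5)
Step 3: H = 12/(N(N+1)) * sum(R_i^2/n_i) - 3(N+1)
     = 12/(14*15) * (55^2/5 + 28^2/4 + 22^2/5) - 3*15
     = 0.057143 * 897.8 - 45
     = 6.302857.
Step 4: Ties present; correction factor C = 1 - 18/(14^3 - 14) = 0.993407. Corrected H = 6.302857 / 0.993407 = 6.344690.
Step 5: Under H0, H ~ chi^2(2); p-value = 0.041905.
Step 6: alpha = 0.1. reject H0.

H = 6.3447, df = 2, p = 0.041905, reject H0.


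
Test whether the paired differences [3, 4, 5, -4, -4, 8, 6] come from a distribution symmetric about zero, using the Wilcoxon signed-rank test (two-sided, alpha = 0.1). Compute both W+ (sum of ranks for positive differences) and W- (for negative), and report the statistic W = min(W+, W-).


Step 1: Drop any zero differences (none here) and take |d_i|.
|d| = [3, 4, 5, 4, 4, 8, 6]
Step 2: Midrank |d_i| (ties get averaged ranks).
ranks: |3|->1, |4|->3, |5|->5, |4|->3, |4|->3, |8|->7, |6|->6
Step 3: Attach original signs; sum ranks with positive sign and with negative sign.
W+ = 1 + 3 + 5 + 7 + 6 = 22
W- = 3 + 3 = 6
(Check: W+ + W- = 28 should equal n(n+1)/2 = 28.)
Step 4: Test statistic W = min(W+, W-) = 6.
Step 5: Ties in |d|, so use the tie-corrected normal approximation.
        E[W] = n(n+1)/4 = 7*8/4 = 14.
        Tie groups: |d|=4 (t=3); sum(t^3 - t) = 24.
        Var[W] = n(n+1)(2n+1)/24 - sum(t^3-t)/48 = 840/24 - 24/48 = 34.5.
        z = (W - E[W]) / sqrt(Var[W]) = (6 - 14) / 5.8737 = -1.3620.
        Two-sided p = 2*Phi(z) = 0.173195.
Step 6: alpha = 0.1. fail to reject H0.

W+ = 22, W- = 6, W = min = 6, p = 0.173195, fail to reject H0.


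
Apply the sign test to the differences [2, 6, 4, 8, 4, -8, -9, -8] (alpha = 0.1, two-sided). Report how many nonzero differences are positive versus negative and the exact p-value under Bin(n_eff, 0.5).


Step 1: Discard zero differences. Original n = 8; n_eff = number of nonzero differences = 8.
Nonzero differences (with sign): +2, +6, +4, +8, +4, -8, -9, -8
Step 2: Count signs: positive = 5, negative = 3.
Step 3: Under H0: P(positive) = 0.5, so the number of positives S ~ Bin(8, 0.5).
Step 4: Two-sided exact p-value = sum of Bin(8,0.5) probabilities at or below the observed probability = 0.726562.
Step 5: alpha = 0.1. fail to reject H0.

n_eff = 8, pos = 5, neg = 3, p = 0.726562, fail to reject H0.


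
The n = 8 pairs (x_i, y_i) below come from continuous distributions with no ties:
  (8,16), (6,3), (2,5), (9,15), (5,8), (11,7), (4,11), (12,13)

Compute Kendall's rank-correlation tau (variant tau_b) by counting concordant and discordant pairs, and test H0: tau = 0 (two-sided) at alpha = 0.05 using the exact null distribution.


Step 1: Enumerate the 28 unordered pairs (i,j) with i<j and classify each by sign(x_j-x_i) * sign(y_j-y_i).
  (1,2):dx=-2,dy=-13->C; (1,3):dx=-6,dy=-11->C; (1,4):dx=+1,dy=-1->D; (1,5):dx=-3,dy=-8->C
  (1,6):dx=+3,dy=-9->D; (1,7):dx=-4,dy=-5->C; (1,8):dx=+4,dy=-3->D; (2,3):dx=-4,dy=+2->D
  (2,4):dx=+3,dy=+12->C; (2,5):dx=-1,dy=+5->D; (2,6):dx=+5,dy=+4->C; (2,7):dx=-2,dy=+8->D
  (2,8):dx=+6,dy=+10->C; (3,4):dx=+7,dy=+10->C; (3,5):dx=+3,dy=+3->C; (3,6):dx=+9,dy=+2->C
  (3,7):dx=+2,dy=+6->C; (3,8):dx=+10,dy=+8->C; (4,5):dx=-4,dy=-7->C; (4,6):dx=+2,dy=-8->D
  (4,7):dx=-5,dy=-4->C; (4,8):dx=+3,dy=-2->D; (5,6):dx=+6,dy=-1->D; (5,7):dx=-1,dy=+3->D
  (5,8):dx=+7,dy=+5->C; (6,7):dx=-7,dy=+4->D; (6,8):dx=+1,dy=+6->C; (7,8):dx=+8,dy=+2->C
Step 2: C = 17, D = 11, total pairs = 28.
Step 3: tau = (C - D)/(n(n-1)/2) = (17 - 11)/28 = 0.214286.
Step 4: Exact two-sided p-value (enumerate n! = 40320 permutations of y under H0): p = 0.548413.
Step 5: alpha = 0.05. fail to reject H0.

tau_b = 0.2143 (C=17, D=11), p = 0.548413, fail to reject H0.


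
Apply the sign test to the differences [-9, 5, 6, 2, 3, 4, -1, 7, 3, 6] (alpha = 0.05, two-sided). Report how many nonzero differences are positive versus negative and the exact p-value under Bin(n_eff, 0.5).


Step 1: Discard zero differences. Original n = 10; n_eff = number of nonzero differences = 10.
Nonzero differences (with sign): -9, +5, +6, +2, +3, +4, -1, +7, +3, +6
Step 2: Count signs: positive = 8, negative = 2.
Step 3: Under H0: P(positive) = 0.5, so the number of positives S ~ Bin(10, 0.5).
Step 4: Two-sided exact p-value = sum of Bin(10,0.5) probabilities at or below the observed probability = 0.109375.
Step 5: alpha = 0.05. fail to reject H0.

n_eff = 10, pos = 8, neg = 2, p = 0.109375, fail to reject H0.


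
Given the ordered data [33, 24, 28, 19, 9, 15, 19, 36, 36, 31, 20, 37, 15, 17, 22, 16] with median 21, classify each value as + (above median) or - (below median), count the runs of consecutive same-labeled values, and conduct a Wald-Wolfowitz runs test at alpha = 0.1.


Step 1: Compute median = 21; label A = above, B = below.
Labels in order: AAABBBBAAABABBAB  (n_A = 8, n_B = 8)
Step 2: Count runs R = 8.
Step 3: Under H0 (random ordering), E[R] = 2*n_A*n_B/(n_A+n_B) + 1 = 2*8*8/16 + 1 = 9.0000.
        Var[R] = 2*n_A*n_B*(2*n_A*n_B - n_A - n_B) / ((n_A+n_B)^2 * (n_A+n_B-1)) = 14336/3840 = 3.7333.
        SD[R] = 1.9322.
Step 4: Continuity-corrected z = (R + 0.5 - E[R]) / SD[R] = (8 + 0.5 - 9.0000) / 1.9322 = -0.2588.
Step 5: Two-sided p-value via normal approximation = 2*(1 - Phi(|z|)) = 0.795809.
Step 6: alpha = 0.1. fail to reject H0.

R = 8, z = -0.2588, p = 0.795809, fail to reject H0.


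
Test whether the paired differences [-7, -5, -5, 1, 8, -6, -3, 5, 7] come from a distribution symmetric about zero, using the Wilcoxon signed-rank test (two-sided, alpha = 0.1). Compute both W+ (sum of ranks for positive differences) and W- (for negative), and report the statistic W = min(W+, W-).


Step 1: Drop any zero differences (none here) and take |d_i|.
|d| = [7, 5, 5, 1, 8, 6, 3, 5, 7]
Step 2: Midrank |d_i| (ties get averaged ranks).
ranks: |7|->7.5, |5|->4, |5|->4, |1|->1, |8|->9, |6|->6, |3|->2, |5|->4, |7|->7.5
Step 3: Attach original signs; sum ranks with positive sign and with negative sign.
W+ = 1 + 9 + 4 + 7.5 = 21.5
W- = 7.5 + 4 + 4 + 6 + 2 = 23.5
(Check: W+ + W- = 45 should equal n(n+1)/2 = 45.)
Step 4: Test statistic W = min(W+, W-) = 21.5.
Step 5: Ties in |d|, so use the tie-corrected normal approximation.
        E[W] = n(n+1)/4 = 9*10/4 = 22.5.
        Tie groups: |d|=5 (t=3), |d|=7 (t=2); sum(t^3 - t) = 30.
        Var[W] = n(n+1)(2n+1)/24 - sum(t^3-t)/48 = 1710/24 - 30/48 = 70.625.
        z = (W - E[W]) / sqrt(Var[W]) = (21.5 - 22.5) / 8.4039 = -0.1190.
        Two-sided p = 2*Phi(z) = 0.905281.
Step 6: alpha = 0.1. fail to reject H0.

W+ = 21.5, W- = 23.5, W = min = 21.5, p = 0.905281, fail to reject H0.


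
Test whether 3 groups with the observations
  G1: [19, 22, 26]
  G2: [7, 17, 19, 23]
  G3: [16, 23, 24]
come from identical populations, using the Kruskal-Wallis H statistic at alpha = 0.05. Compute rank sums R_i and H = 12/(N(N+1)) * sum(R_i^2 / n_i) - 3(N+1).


Step 1: Combine all N = 10 observations and assign midranks.
sorted (value, group, rank): (7,G2,1), (16,G3,2), (17,G2,3), (19,G1,4.5), (19,G2,4.5), (22,G1,6), (23,G2,7.5), (23,G3,7.5), (24,G3,9), (26,G1,10)
Step 2: Sum ranks within each group.
R_1 = 20.5 (n_1 = 3)
R_2 = 16 (n_2 = 4)
R_3 = 18.5 (n_3 = 3)
Step 3: H = 12/(N(N+1)) * sum(R_i^2/n_i) - 3(N+1)
     = 12/(10*11) * (20.5^2/3 + 16^2/4 + 18.5^2/3) - 3*11
     = 0.109091 * 318.167 - 33
     = 1.709091.
Step 4: Ties present; correction factor C = 1 - 12/(10^3 - 10) = 0.987879. Corrected H = 1.709091 / 0.987879 = 1.730061.
Step 5: Under H0, H ~ chi^2(2); p-value = 0.421039.
Step 6: alpha = 0.05. fail to reject H0.

H = 1.7301, df = 2, p = 0.421039, fail to reject H0.


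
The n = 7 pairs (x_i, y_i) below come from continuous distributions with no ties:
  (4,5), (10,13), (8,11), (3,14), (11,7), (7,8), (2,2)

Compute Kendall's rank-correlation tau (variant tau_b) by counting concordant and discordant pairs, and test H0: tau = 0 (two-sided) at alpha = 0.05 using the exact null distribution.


Step 1: Enumerate the 21 unordered pairs (i,j) with i<j and classify each by sign(x_j-x_i) * sign(y_j-y_i).
  (1,2):dx=+6,dy=+8->C; (1,3):dx=+4,dy=+6->C; (1,4):dx=-1,dy=+9->D; (1,5):dx=+7,dy=+2->C
  (1,6):dx=+3,dy=+3->C; (1,7):dx=-2,dy=-3->C; (2,3):dx=-2,dy=-2->C; (2,4):dx=-7,dy=+1->D
  (2,5):dx=+1,dy=-6->D; (2,6):dx=-3,dy=-5->C; (2,7):dx=-8,dy=-11->C; (3,4):dx=-5,dy=+3->D
  (3,5):dx=+3,dy=-4->D; (3,6):dx=-1,dy=-3->C; (3,7):dx=-6,dy=-9->C; (4,5):dx=+8,dy=-7->D
  (4,6):dx=+4,dy=-6->D; (4,7):dx=-1,dy=-12->C; (5,6):dx=-4,dy=+1->D; (5,7):dx=-9,dy=-5->C
  (6,7):dx=-5,dy=-6->C
Step 2: C = 13, D = 8, total pairs = 21.
Step 3: tau = (C - D)/(n(n-1)/2) = (13 - 8)/21 = 0.238095.
Step 4: Exact two-sided p-value (enumerate n! = 5040 permutations of y under H0): p = 0.561905.
Step 5: alpha = 0.05. fail to reject H0.

tau_b = 0.2381 (C=13, D=8), p = 0.561905, fail to reject H0.
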